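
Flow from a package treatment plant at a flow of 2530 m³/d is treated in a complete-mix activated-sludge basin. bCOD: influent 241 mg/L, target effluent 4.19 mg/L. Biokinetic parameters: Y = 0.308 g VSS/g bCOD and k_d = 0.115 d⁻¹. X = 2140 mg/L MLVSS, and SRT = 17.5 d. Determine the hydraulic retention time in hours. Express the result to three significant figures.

From the SRT design equation V = Y Q (S₀−S) θ_c / [X (1 + k_d θ_c)] = 0.308 × 2530 × (241 − 4.19) × 17.5 / [2140 × (1 + 0.115 × 17.5)] = 3.23×10^6 / 6447 = 500.9 m³.
HRT = V/Q = 500.9 m³ / 2530 m³·d⁻¹ = 0.1980 d × 24 = 4.752 h.

τ ≈ 4.75 h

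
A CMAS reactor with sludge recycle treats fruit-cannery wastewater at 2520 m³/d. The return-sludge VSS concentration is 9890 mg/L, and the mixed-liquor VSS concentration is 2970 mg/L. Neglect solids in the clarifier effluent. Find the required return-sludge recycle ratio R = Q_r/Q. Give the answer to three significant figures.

R ≈ 0.429

Solids balance on the clarifier gives (1+R)X = R·X_r, so R = X/(X_r − X) = 2970 / (9890 − 2970) = 0.4292.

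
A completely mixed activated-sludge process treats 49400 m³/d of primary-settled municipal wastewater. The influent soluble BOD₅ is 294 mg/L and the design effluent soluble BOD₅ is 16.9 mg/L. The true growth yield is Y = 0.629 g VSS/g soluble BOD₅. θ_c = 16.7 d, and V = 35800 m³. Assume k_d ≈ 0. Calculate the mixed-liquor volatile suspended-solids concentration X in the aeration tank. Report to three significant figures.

From V·X = Y·Q·(S₀ − S)·θ_c (decay neglected): X = 0.629 × 49400 × (294 − 16.9) × 16.7 / 35800 = 4016 mg/L.

X ≈ 4020 mg/L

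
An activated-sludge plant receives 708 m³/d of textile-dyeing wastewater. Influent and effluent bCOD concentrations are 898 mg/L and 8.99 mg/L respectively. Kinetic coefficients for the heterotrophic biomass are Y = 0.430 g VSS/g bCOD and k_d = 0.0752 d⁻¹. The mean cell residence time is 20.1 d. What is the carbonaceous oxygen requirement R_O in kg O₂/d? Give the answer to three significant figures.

Y_obs = Y / (1 + k_d θ_c) = 0.430 / (1 + 0.0752 × 20.1) = 0.430 / 2.512 = 0.1712.
ΔS = 898 − 8.99 = 889.0 mg/L, so the substrate removal rate is 708 × 889.0/1000 = 629.4 kg bCOD/d.
P_X = Y_obs·Q·(S₀ − S) = 0.1712 × 629.4 = 107.8 kg VSS/d.
R_O = Q·ΔS − 1.42 P_X = 629.4 − 153.0 = 476.4 kg O₂/d.

R_O ≈ 476 kg O₂/d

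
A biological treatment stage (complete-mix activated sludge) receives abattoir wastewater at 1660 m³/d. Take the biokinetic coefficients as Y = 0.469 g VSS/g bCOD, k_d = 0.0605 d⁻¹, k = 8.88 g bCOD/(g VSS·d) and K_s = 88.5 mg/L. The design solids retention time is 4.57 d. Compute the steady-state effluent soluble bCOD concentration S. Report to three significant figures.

For a completely mixed reactor with recycle the Lawrence–McCarty relation gives S = K_s·(1 + k_d·θ_c) / [θ_c·(Y·k − k_d) − 1] = 88.5 × (1 + 0.0605 × 4.57) / [4.57 × (0.469 × 8.88 − 0.0605) − 1] = 113.0 / 17.76 = 6.362 mg/L.

S ≈ 6.36 mg/L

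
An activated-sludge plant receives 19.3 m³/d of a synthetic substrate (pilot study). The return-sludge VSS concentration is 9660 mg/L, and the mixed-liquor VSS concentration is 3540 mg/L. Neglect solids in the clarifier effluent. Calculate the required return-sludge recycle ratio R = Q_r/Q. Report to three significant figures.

Mass balance around the secondary clarifier (neglecting effluent solids): R = X / (X_r − X) = 3540 / (9660 − 3540) = 0.5784.

R ≈ 0.578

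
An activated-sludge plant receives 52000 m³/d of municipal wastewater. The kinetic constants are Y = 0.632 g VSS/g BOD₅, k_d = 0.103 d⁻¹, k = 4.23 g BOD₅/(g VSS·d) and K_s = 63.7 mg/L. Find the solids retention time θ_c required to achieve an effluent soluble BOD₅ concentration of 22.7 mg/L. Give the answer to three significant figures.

At the target effluent, Y k S/(K_s+S) = 0.632×4.23×22.7/86.40 = 0.7024 d⁻¹.
Then 1/θ_c = μ − k_d = 0.7024 − 0.103 = 0.5994 d⁻¹, giving θ_c = 1.668 d.

θ_c ≈ 1.67 d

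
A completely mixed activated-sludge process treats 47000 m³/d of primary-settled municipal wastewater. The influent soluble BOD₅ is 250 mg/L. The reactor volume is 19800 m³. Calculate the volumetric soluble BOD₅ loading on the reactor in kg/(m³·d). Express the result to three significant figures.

L_v ≈ 0.593 kg soluble BOD₅/(m³·d)

L_v = Q S₀ / V = 47000 × 250 × 10⁻³ / 19800 = 0.5934 kg/(m³·d).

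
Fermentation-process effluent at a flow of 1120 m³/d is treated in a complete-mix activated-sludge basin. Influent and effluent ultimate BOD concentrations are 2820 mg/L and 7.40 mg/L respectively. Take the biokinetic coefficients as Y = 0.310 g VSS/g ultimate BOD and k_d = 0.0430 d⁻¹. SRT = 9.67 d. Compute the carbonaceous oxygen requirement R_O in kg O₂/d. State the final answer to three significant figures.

Observed yield with endogenous decay: Y_obs = Y / (1 + k_d·θ_c) = 0.310 / (1 + 0.0430 × 9.67) = 0.310 / 1.416 = 0.2190 g VSS/g ultimate BOD.
Substrate removed = Q·(S₀ − S) = 1120 m³/d × (2820 − 7.40) g/m³ = 3.15×10^6 g/d = 3150 kg/d.
P_X = Y_obs·Q·(S₀ − S) = 0.2190 × 3150 = 689.7 kg VSS/d.
R_O = Q·(S₀ − S) − 1.42·P_X = 3150 − 1.42 × 689.7 = 2171 kg O₂/d.

R_O ≈ 2170 kg O₂/d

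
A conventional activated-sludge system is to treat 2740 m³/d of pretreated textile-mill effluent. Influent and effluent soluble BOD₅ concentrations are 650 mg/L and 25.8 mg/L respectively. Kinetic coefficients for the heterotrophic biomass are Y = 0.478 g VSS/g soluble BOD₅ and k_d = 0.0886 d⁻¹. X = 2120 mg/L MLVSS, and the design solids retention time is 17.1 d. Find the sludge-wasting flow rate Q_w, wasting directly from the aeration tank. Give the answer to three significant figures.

Q_w ≈ 153 m³/d

From the SRT design equation V = Y Q (S₀−S) θ_c / [X (1 + k_d θ_c)] = 0.478 × 2740 × (650 − 25.8) × 17.1 / [2120 × (1 + 0.0886 × 17.1)] = 1.4×10^7 / 5332 = 2622 m³.
With mixed-liquor wasting, θ_c = V/Q_w, so Q_w = V/θ_c = 2622/17.1 = 153.3 m³/d.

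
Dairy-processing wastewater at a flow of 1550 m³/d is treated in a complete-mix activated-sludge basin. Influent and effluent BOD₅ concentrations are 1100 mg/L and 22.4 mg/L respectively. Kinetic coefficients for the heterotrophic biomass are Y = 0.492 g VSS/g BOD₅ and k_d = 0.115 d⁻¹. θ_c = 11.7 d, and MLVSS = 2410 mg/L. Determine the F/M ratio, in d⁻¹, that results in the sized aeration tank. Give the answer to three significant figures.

F/M ≈ 0.416 d⁻¹

From the SRT design equation V = Y Q (S₀−S) θ_c / [X (1 + k_d θ_c)] = 0.492 × 1550 × (1100 − 22.4) × 11.7 / [2410 × (1 + 0.115 × 11.7)] = 9.61×10^6 / 5653 = 1701 m³.
F/M = applied load / biomass = Q·S₀/(V·X) = 1550 × 1100 / (1701 × 2410) = 0.4159 d⁻¹.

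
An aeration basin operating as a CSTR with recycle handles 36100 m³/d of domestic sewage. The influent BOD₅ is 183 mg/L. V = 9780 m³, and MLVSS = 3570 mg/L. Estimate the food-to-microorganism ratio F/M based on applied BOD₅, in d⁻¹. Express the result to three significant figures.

F/M = Q·S₀ / (V·X) = 36100 × 183 / (9780 × 3570) = 0.1892 g BOD₅·(g VSS·d)⁻¹.

F/M ≈ 0.189 d⁻¹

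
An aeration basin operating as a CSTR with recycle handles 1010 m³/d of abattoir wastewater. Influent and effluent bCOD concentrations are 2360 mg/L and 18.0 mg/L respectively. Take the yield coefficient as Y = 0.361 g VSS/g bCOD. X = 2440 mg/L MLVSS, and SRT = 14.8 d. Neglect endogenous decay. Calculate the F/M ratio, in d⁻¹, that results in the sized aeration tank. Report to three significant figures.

F/M ≈ 0.189 d⁻¹

V·X = Y·Q·ΔS·θ_c gives V = 0.361 × 1010 × (2360 − 18.0) × 14.8 / 2440 = 5179 m³.
F/M = applied load / biomass = Q·S₀/(V·X) = 1010 × 2360 / (5179 × 2440) = 0.1886 d⁻¹.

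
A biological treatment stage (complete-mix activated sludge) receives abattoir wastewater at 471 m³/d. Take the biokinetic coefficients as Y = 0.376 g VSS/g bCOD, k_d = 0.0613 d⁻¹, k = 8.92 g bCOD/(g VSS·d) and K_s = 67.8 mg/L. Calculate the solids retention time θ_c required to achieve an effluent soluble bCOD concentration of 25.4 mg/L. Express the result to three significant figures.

θ_c ≈ 1.17 d

At the target effluent, Y k S/(K_s+S) = 0.376×8.92×25.4/93.20 = 0.9141 d⁻¹.
Then 1/θ_c = μ − k_d = 0.9141 − 0.0613 = 0.8528 d⁻¹, giving θ_c = 1.173 d.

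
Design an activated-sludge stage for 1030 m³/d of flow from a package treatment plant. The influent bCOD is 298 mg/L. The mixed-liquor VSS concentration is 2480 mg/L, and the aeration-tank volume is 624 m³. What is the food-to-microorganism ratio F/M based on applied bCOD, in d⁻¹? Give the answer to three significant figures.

F/M ≈ 0.198 d⁻¹

F/M = applied load / biomass = Q·S₀/(V·X) = 1030 × 298 / (624.0 × 2480) = 0.1983 d⁻¹.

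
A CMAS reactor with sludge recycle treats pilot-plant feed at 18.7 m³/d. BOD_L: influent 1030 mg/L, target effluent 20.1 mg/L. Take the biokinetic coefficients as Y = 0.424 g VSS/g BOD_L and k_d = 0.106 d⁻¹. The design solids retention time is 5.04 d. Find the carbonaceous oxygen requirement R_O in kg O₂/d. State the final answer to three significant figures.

Correct the yield for decay: Y_obs = Y/(1 + k_d θ_c) = 0.424 / (1 + 0.106 × 5.04) = 0.424 / 1.534 = 0.2764.
Mass of BOD_L removed per day: Q(S₀ − S) = 18.7 × 1010 g/m³ = 18.89 kg/d.
Biomass synthesised: P_X = Y_obs × 18.89 = 5.219 kg VSS/d.
Carbonaceous O₂ demand = substrate oxidised − cell-mass equivalent = 18.89 − 1.42 × 5.219 = 11.47 kg O₂/d.

R_O ≈ 11.5 kg O₂/d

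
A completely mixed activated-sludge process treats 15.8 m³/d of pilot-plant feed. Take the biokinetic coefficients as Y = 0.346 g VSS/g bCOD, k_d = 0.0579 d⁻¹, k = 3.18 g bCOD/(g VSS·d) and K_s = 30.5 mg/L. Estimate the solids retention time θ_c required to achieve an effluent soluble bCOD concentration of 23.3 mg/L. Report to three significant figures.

At the target effluent, Y k S/(K_s+S) = 0.346×3.18×23.3/53.80 = 0.4765 d⁻¹.
θ_c = 1/(μ − k_d) = 1/(0.4765 − 0.0579) = 1/0.4186 = 2.389 d.

θ_c ≈ 2.39 d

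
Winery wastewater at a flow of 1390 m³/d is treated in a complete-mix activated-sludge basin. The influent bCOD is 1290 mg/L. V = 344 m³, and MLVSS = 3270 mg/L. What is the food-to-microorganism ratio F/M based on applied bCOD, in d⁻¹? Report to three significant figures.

Food-to-microorganism ratio F/M = Q S₀ / (V X) = 1390 × 1290 / (344.0 × 3270) = 1.594 d⁻¹.

F/M ≈ 1.59 d⁻¹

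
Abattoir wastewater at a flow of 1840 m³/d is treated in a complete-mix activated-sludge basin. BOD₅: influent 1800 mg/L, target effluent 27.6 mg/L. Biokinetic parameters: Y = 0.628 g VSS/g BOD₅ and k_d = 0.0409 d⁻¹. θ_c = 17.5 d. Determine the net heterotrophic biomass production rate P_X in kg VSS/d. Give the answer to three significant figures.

Correct the yield for decay: Y_obs = Y/(1 + k_d θ_c) = 0.628 / (1 + 0.0409 × 17.5) = 0.628 / 1.716 = 0.3660.
Mass of BOD₅ removed per day: Q(S₀ − S) = 1840 × 1772 g/m³ = 3261 kg/d.
Net biomass production P_X = Y_obs × Q·(S₀ − S) = 0.3660 × 3261 = 1194 kg VSS/d.

P_X ≈ 1190 kg VSS/d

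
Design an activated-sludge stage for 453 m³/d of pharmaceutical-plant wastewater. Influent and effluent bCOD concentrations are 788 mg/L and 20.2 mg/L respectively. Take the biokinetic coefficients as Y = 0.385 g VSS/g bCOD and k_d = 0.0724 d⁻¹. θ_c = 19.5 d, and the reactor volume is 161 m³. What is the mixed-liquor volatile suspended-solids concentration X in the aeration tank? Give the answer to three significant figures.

X ≈ 6720 mg/L

From V·X·(1 + k_d·θ_c) = Y·Q·(S₀ − S)·θ_c: X = 0.385 × 453 × (788 − 20.2) × 19.5 / [161 × (1 + 0.0724 × 19.5)] = 6725 mg/L.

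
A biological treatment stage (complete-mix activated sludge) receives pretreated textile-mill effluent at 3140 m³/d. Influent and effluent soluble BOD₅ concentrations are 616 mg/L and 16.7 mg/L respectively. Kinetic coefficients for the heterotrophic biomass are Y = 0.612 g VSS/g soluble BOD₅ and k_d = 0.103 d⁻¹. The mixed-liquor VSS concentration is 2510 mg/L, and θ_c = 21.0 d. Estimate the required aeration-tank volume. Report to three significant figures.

Steady-state biomass mass balance: V·X·(1 + k_d·θ_c) = Y·Q·(S₀ − S)·θ_c, so V = 0.612 × 3140 × (616 − 16.7) × 21.0 / [2510 × (1 + 0.103 × 21.0)] = 2.42×10^7 / 7939 = 3046 m³.

V ≈ 3050 m³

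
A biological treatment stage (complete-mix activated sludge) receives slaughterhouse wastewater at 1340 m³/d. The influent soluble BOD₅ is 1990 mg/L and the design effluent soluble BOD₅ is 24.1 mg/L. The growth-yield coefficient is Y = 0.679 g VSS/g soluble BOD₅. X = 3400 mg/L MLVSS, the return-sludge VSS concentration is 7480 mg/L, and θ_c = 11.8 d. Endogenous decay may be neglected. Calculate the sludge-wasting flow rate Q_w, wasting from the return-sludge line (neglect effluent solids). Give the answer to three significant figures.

Q_w ≈ 239 m³/d

Biomass mass balance (decay neglected): V·X = Y·Q·(S₀ − S)·θ_c, so V = 0.679 × 1340 × (1990 − 24.1) × 11.8 / 3400 = 6208 m³.
θ_c = V·X/(Q_w·X_r) when wasting from the recycle, so Q_w = V·X/(θ_c·X_r) = 6208 × 3400 / (11.8 × 7480) = 239.1 m³/d.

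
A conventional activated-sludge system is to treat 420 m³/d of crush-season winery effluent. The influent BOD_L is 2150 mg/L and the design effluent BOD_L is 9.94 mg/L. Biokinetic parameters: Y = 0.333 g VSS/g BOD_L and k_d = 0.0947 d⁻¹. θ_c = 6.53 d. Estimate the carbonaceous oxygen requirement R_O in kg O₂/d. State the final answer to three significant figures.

R_O ≈ 636 kg O₂/d

Y_obs = Y / (1 + k_d θ_c) = 0.333 / (1 + 0.0947 × 6.53) = 0.333 / 1.618 = 0.2058.
ΔS = 2150 − 9.94 = 2140 mg/L, so the substrate removal rate is 420 × 2140/1000 = 898.8 kg BOD_L/d.
Net sludge production P_X = 0.2058 × 898.8 = 184.9 kg VSS/d.
R_O = Q·(S₀ − S) − 1.42·P_X = 898.8 − 1.42 × 184.9 = 636.2 kg O₂/d.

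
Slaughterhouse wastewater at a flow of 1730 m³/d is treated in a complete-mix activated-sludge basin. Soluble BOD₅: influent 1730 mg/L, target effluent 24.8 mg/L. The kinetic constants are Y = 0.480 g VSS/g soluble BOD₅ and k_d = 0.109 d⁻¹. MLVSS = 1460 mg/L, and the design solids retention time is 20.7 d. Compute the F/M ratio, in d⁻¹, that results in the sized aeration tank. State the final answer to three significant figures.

F/M ≈ 0.332 d⁻¹

From the SRT design equation V = Y Q (S₀−S) θ_c / [X (1 + k_d θ_c)] = 0.480 × 1730 × (1730 − 24.8) × 20.7 / [1460 × (1 + 0.109 × 20.7)] = 2.93×10^7 / 4754 = 6165 m³.
Food-to-microorganism ratio F/M = Q S₀ / (V X) = 1730 × 1730 / (6165 × 1460) = 0.3325 d⁻¹.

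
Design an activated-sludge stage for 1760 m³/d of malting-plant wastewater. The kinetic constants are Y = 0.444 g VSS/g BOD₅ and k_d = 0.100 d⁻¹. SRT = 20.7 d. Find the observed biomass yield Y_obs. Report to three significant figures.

Y_obs ≈ 0.145 g VSS/g BOD₅

Observed yield with endogenous decay: Y_obs = Y / (1 + k_d·θ_c) = 0.444 / (1 + 0.100 × 20.7) = 0.444 / 3.070 = 0.1446 g VSS/g BOD₅.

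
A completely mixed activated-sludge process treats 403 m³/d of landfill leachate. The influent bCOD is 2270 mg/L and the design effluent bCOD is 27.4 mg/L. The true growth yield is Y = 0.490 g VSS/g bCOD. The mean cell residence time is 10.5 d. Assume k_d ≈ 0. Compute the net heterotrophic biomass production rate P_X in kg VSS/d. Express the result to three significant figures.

P_X ≈ 443 kg VSS/d

No decay correction is needed, so Y_obs = Y = 0.490.
Mass of bCOD removed per day: Q(S₀ − S) = 403 × 2243 g/m³ = 903.8 kg/d.
So the net sludge growth is P_X = 0.4900 × 903.8 = 442.8 kg VSS/d.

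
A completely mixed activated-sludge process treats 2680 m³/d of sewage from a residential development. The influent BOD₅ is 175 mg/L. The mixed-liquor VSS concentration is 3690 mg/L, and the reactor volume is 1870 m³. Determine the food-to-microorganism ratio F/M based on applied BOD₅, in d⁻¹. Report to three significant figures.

F/M ≈ 0.0680 d⁻¹

F/M = Q·S₀ / (V·X) = 2680 × 175 / (1870 × 3690) = 0.06797 g BOD₅·(g VSS·d)⁻¹.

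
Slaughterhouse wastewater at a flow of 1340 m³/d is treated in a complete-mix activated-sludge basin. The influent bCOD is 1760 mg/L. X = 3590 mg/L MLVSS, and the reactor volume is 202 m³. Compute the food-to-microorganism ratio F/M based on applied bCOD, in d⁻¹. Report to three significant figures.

F/M ≈ 3.25 d⁻¹

F/M = applied load / biomass = Q·S₀/(V·X) = 1340 × 1760 / (202.0 × 3590) = 3.252 d⁻¹.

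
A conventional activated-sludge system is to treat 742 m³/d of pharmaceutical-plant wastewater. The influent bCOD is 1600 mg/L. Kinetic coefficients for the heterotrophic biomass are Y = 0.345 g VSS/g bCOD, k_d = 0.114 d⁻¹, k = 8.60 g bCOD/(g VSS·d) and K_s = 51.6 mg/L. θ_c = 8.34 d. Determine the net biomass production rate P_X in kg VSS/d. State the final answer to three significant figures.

P_X ≈ 209 kg VSS/d

For a completely mixed reactor with recycle the Lawrence–McCarty relation gives S = K_s·(1 + k_d·θ_c) / [θ_c·(Y·k − k_d) − 1] = 51.6 × (1 + 0.114 × 8.34) / [8.34 × (0.345 × 8.60 − 0.114) − 1] = 100.7 / 22.79 = 4.416 mg/L.
The observed yield is Y_obs = Y/(1 + k_d·θ_c) = 0.345 / (1 + 0.114 × 8.34) = 0.345 / 1.951 = 0.1769 g VSS per g bCOD removed.
Mass of bCOD removed per day: Q(S₀ − S) = 742 × 1596 g/m³ = 1184 kg/d.
Net biomass production P_X = Y_obs × Q·(S₀ − S) = 0.1769 × 1184 = 209.4 kg VSS/d.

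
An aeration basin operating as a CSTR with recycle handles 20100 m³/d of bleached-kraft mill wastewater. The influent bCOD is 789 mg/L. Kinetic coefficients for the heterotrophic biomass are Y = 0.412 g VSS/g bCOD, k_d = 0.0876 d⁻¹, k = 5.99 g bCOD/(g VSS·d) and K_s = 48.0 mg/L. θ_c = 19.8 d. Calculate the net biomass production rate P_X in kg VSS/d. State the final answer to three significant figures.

For a completely mixed reactor with recycle the Lawrence–McCarty relation gives S = K_s·(1 + k_d·θ_c) / [θ_c·(Y·k − k_d) − 1] = 48.0 × (1 + 0.0876 × 19.8) / [19.8 × (0.412 × 5.99 − 0.0876) − 1] = 131.3 / 46.13 = 2.845 mg/L.
Y_obs = Y / (1 + k_d θ_c) = 0.412 / (1 + 0.0876 × 19.8) = 0.412 / 2.734 = 0.1507.
Q·(S₀ − S) = 20100 × (789 − 2.85) × 10⁻³ = 15802 kg/d removed.
Biomass produced: P_X = Y_obs·Q·ΔS = 0.1507 × 15802 ≈ 2381 kg VSS/d.

P_X ≈ 2380 kg VSS/d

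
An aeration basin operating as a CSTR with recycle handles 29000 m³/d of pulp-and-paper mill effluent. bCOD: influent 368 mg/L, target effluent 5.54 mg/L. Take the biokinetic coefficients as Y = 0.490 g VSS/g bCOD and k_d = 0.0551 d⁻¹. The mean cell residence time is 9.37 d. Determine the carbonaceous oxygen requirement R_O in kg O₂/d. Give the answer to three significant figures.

Observed yield with endogenous decay: Y_obs = Y / (1 + k_d·θ_c) = 0.490 / (1 + 0.0551 × 9.37) = 0.490 / 1.516 = 0.3232 g VSS/g bCOD.
ΔS = 368 − 5.54 = 362.5 mg/L, so the substrate removal rate is 29000 × 362.5/1000 = 10511 kg bCOD/d.
Net sludge production P_X = 0.3232 × 10511 = 3397 kg VSS/d.
R_O = Q·ΔS − 1.42 P_X = 10511 − 4823 = 5688 kg O₂/d.

R_O ≈ 5690 kg O₂/d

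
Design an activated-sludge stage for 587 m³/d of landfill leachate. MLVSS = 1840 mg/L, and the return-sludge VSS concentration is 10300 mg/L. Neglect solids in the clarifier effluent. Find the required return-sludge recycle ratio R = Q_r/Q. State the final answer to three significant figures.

R = Q_r/Q = X/(X_r − X) = 1840 / (10300 − 1840) = 0.2175.

R ≈ 0.217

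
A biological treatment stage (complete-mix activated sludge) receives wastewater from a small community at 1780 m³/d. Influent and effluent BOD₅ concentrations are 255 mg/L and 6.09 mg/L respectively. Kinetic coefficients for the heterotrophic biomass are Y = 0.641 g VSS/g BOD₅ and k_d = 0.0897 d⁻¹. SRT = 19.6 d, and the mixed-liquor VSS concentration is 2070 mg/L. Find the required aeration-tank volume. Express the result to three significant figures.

Rearranging the biomass balance for a CMAS with decay, V = Y·Q·ΔS·θ_c / [X·(1+k_d θ_c)] = 0.641 × 1780 × (255 − 6.09) × 19.6 / [2070 × (1 + 0.0897 × 19.6)] = 5.57×10^6 / 5709 = 975.0 m³.

V ≈ 975 m³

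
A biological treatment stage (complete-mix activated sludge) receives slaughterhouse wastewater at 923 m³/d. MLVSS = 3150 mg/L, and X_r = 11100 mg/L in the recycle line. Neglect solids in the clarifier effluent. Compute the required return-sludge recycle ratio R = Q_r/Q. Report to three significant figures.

R ≈ 0.396

Solids balance on the clarifier gives (1+R)X = R·X_r, so R = X/(X_r − X) = 3150 / (11100 − 3150) = 0.3962.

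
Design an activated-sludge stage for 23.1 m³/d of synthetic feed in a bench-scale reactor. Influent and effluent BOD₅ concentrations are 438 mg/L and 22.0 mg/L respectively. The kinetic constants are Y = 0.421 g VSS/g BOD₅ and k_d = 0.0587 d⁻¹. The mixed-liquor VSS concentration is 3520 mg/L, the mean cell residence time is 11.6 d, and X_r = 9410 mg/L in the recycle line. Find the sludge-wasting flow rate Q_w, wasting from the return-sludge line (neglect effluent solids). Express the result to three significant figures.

Rearranging the biomass balance for a CMAS with decay, V = Y·Q·ΔS·θ_c / [X·(1+k_d θ_c)] = 0.421 × 23.1 × (438 − 22.0) × 11.6 / [3520 × (1 + 0.0587 × 11.6)] = 4.69×10^4 / 5917 = 7.932 m³.
Wasting from the return line (neglecting effluent solids): Q_w = V·X / (θ_c·X_r) = 7.932 × 3520 / (11.6 × 9410) = 0.2558 m³/d.

Q_w ≈ 0.256 m³/d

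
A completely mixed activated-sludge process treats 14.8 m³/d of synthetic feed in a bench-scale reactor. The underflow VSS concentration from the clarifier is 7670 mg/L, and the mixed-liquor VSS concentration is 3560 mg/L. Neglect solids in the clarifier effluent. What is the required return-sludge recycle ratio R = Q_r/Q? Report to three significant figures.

Mass balance around the secondary clarifier (neglecting effluent solids): R = X / (X_r − X) = 3560 / (7670 − 3560) = 0.8662.

R ≈ 0.866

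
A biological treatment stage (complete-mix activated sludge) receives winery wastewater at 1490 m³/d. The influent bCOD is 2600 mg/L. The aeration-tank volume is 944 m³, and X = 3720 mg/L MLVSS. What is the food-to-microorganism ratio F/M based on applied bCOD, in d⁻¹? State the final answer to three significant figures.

F/M ≈ 1.10 d⁻¹

Food-to-microorganism ratio F/M = Q S₀ / (V X) = 1490 × 2600 / (944.0 × 3720) = 1.103 d⁻¹.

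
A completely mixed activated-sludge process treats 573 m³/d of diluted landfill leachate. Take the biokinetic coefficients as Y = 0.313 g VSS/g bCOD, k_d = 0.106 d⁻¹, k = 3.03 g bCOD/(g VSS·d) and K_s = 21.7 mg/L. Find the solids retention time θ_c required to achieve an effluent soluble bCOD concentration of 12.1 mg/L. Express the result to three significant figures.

At the target effluent, Y k S/(K_s+S) = 0.313×3.03×12.1/33.80 = 0.3395 d⁻¹.
Then 1/θ_c = μ − k_d = 0.3395 − 0.106 = 0.2335 d⁻¹, giving θ_c = 4.282 d.

θ_c ≈ 4.28 d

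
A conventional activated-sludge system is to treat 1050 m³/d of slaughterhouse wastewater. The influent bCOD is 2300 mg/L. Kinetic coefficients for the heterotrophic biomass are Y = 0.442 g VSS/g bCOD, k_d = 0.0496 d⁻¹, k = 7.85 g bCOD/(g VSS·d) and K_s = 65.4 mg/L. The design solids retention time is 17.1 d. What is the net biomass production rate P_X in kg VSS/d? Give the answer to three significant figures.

P_X ≈ 577 kg VSS/d

For a completely mixed reactor with recycle the Lawrence–McCarty relation gives S = K_s·(1 + k_d·θ_c) / [θ_c·(Y·k − k_d) − 1] = 65.4 × (1 + 0.0496 × 17.1) / [17.1 × (0.442 × 7.85 − 0.0496) − 1] = 120.9 / 57.48 = 2.103 mg/L.
Observed yield with endogenous decay: Y_obs = Y / (1 + k_d·θ_c) = 0.442 / (1 + 0.0496 × 17.1) = 0.442 / 1.848 = 0.2392 g VSS/g bCOD.
ΔS = 2300 − 2.10 = 2298 mg/L, so the substrate removal rate is 1050 × 2298/1000 = 2413 kg bCOD/d.
So the net sludge growth is P_X = 0.2392 × 2413 = 577.0 kg VSS/d.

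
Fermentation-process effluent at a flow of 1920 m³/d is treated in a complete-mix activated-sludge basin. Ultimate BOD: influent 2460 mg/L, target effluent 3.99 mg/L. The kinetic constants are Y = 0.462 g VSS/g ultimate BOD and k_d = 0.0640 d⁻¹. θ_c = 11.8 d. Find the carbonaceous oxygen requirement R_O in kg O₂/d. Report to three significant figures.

R_O ≈ 2950 kg O₂/d

Observed yield with endogenous decay: Y_obs = Y / (1 + k_d·θ_c) = 0.462 / (1 + 0.0640 × 11.8) = 0.462 / 1.755 = 0.2632 g VSS/g ultimate BOD.
Mass of ultimate BOD removed per day: Q(S₀ − S) = 1920 × 2456 g/m³ = 4716 kg/d.
P_X = Y_obs·Q·(S₀ − S) = 0.2632 × 4716 = 1241 kg VSS/d.
Carbonaceous O₂ demand = substrate oxidised − cell-mass equivalent = 4716 − 1.42 × 1241 = 2953 kg O₂/d.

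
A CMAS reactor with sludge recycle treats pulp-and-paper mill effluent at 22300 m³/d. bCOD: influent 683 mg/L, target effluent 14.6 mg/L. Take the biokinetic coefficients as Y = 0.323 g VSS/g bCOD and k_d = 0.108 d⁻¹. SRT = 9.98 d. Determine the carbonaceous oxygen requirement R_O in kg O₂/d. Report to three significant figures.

R_O ≈ 11600 kg O₂/d

The observed yield is Y_obs = Y/(1 + k_d·θ_c) = 0.323 / (1 + 0.108 × 9.98) = 0.323 / 2.078 = 0.1554 g VSS per g bCOD removed.
Q·(S₀ − S) = 22300 × (683 − 14.6) × 10⁻³ = 14905 kg/d removed.
Net sludge production P_X = 0.1554 × 14905 = 2317 kg VSS/d.
Carbonaceous O₂ demand = substrate oxidised − cell-mass equivalent = 14905 − 1.42 × 2317 = 11615 kg O₂/d.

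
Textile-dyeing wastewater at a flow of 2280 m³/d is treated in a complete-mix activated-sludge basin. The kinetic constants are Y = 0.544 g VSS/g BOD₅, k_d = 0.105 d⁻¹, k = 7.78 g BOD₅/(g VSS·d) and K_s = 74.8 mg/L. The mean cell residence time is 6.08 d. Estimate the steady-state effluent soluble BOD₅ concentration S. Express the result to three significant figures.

For a completely mixed reactor with recycle the Lawrence–McCarty relation gives S = K_s·(1 + k_d·θ_c) / [θ_c·(Y·k − k_d) − 1] = 74.8 × (1 + 0.105 × 6.08) / [6.08 × (0.544 × 7.78 − 0.105) − 1] = 122.6 / 24.09 = 5.086 mg/L.

S ≈ 5.09 mg/L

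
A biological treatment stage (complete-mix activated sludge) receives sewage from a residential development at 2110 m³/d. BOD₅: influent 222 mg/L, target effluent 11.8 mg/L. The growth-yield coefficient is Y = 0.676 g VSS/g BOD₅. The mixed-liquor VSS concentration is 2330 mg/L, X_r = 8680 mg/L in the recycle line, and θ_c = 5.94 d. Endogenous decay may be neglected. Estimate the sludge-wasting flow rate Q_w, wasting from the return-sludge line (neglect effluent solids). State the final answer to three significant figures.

Q_w ≈ 34.5 m³/d

V·X = Y·Q·ΔS·θ_c gives V = 0.676 × 2110 × (222 − 11.8) × 5.94 / 2330 = 764.4 m³.
θ_c = V·X/(Q_w·X_r) when wasting from the recycle, so Q_w = V·X/(θ_c·X_r) = 764.4 × 2330 / (5.94 × 8680) = 34.54 m³/d.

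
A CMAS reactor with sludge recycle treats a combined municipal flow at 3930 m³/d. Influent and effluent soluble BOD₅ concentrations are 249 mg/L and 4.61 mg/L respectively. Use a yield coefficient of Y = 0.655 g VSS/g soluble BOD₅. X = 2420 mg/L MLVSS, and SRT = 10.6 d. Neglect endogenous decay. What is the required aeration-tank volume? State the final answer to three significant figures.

Biomass mass balance (decay neglected): V·X = Y·Q·(S₀ − S)·θ_c, so V = 0.655 × 3930 × (249 − 4.61) × 10.6 / 2420 = 2756 m³.

V ≈ 2760 m³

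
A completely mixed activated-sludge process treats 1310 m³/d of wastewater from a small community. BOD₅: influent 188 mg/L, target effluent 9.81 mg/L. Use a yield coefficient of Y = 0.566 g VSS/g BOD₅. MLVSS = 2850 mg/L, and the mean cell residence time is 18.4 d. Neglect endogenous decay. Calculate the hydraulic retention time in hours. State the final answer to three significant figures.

τ ≈ 15.6 h

V·X = Y·Q·ΔS·θ_c gives V = 0.566 × 1310 × (188 − 9.81) × 18.4 / 2850 = 853.0 m³.
τ = V/Q = 853.0/1310 = 0.6511 d, or 15.63 h.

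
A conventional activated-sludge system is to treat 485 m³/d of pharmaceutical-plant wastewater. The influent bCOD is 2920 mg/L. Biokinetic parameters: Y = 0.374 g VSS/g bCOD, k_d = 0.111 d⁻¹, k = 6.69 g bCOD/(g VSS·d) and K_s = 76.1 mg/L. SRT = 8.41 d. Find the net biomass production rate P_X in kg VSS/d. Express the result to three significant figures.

P_X ≈ 273 kg VSS/d

For a completely mixed reactor with recycle the Lawrence–McCarty relation gives S = K_s·(1 + k_d·θ_c) / [θ_c·(Y·k − k_d) − 1] = 76.1 × (1 + 0.111 × 8.41) / [8.41 × (0.374 × 6.69 − 0.111) − 1] = 147.1 / 19.11 = 7.700 mg/L.
The observed yield is Y_obs = Y/(1 + k_d·θ_c) = 0.374 / (1 + 0.111 × 8.41) = 0.374 / 1.934 = 0.1934 g VSS per g bCOD removed.
Q·(S₀ − S) = 485 × (2920 − 7.70) × 10⁻³ = 1412 kg/d removed.
P_X = Y_obs · Q(S₀ − S) = 0.1934 × 1412 = 273.2 kg VSS/d.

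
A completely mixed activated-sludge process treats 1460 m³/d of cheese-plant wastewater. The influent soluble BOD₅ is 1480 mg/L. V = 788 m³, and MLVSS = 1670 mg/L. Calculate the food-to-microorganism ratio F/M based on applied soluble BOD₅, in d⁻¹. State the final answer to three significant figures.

F/M = applied load / biomass = Q·S₀/(V·X) = 1460 × 1480 / (788.0 × 1670) = 1.642 d⁻¹.

F/M ≈ 1.64 d⁻¹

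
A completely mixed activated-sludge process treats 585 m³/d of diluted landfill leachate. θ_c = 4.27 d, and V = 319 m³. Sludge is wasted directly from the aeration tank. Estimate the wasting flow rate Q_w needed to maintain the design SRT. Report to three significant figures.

For wasting at MLVSS concentration, Q_w = V/θ_c = 319.0/4.27 = 74.71 m³/d.

Q_w ≈ 74.7 m³/d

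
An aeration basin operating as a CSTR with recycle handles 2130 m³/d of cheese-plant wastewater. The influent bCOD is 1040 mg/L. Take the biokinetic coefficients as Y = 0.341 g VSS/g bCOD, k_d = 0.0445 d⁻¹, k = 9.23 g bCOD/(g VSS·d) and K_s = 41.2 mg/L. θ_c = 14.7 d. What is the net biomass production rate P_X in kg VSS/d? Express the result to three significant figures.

Effluent substrate depends only on kinetics and SRT: S = K_s(1 + k_d θ_c) / [θ_c(Yk − k_d) − 1] = 41.2 × (1 + 0.0445 × 14.7) / [14.7 × (0.341 × 9.23 − 0.0445) − 1] = 68.15 / 44.61 = 1.528 mg/L.
Correct the yield for decay: Y_obs = Y/(1 + k_d θ_c) = 0.341 / (1 + 0.0445 × 14.7) = 0.341 / 1.654 = 0.2061.
Mass of bCOD removed per day: Q(S₀ − S) = 2130 × 1038 g/m³ = 2212 kg/d.
P_X = Y_obs · Q(S₀ − S) = 0.2061 × 2212 = 456.0 kg VSS/d.

P_X ≈ 456 kg VSS/d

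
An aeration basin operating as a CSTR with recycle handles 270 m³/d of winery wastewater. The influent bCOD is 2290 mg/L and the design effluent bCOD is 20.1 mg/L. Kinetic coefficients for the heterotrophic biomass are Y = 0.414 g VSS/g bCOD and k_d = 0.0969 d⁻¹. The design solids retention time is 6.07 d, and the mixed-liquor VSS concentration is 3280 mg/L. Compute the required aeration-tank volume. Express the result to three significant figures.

Rearranging the biomass balance for a CMAS with decay, V = Y·Q·ΔS·θ_c / [X·(1+k_d θ_c)] = 0.414 × 270 × (2290 − 20.1) × 6.07 / [3280 × (1 + 0.0969 × 6.07)] = 1.54×10^6 / 5209 = 295.7 m³.

V ≈ 296 m³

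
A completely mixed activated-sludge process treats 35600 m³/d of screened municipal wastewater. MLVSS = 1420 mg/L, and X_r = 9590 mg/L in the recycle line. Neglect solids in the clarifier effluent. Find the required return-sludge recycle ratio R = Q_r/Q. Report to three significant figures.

Solids balance on the clarifier gives (1+R)X = R·X_r, so R = X/(X_r − X) = 1420 / (9590 − 1420) = 0.1738.

R ≈ 0.174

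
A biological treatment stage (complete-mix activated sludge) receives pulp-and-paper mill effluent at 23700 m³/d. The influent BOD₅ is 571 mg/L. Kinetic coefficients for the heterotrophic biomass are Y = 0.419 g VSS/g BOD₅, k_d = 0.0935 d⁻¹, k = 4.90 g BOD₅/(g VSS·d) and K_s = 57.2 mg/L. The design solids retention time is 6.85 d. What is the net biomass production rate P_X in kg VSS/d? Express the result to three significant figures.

From the Monod/SRT balance for a CMAS, S = K_s·(1+k_d θ_c)/[θ_c·(Y k − k_d) − 1] = 57.2 × (1 + 0.0935 × 6.85) / [6.85 × (0.419 × 4.90 − 0.0935) − 1] = 93.84 / 12.42 = 7.553 mg/L.
Correct the yield for decay: Y_obs = Y/(1 + k_d θ_c) = 0.419 / (1 + 0.0935 × 6.85) = 0.419 / 1.640 = 0.2554.
Q·(S₀ − S) = 23700 × (571 − 7.55) × 10⁻³ = 13354 kg/d removed.
P_X = Y_obs · Q(S₀ − S) = 0.2554 × 13354 = 3411 kg VSS/d.

P_X ≈ 3410 kg VSS/d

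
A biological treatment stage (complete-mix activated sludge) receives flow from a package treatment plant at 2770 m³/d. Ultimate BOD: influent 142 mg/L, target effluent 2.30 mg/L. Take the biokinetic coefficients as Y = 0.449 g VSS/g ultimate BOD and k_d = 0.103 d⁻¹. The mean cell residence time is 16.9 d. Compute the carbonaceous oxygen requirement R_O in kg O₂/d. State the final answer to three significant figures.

R_O ≈ 297 kg O₂/d

The observed yield is Y_obs = Y/(1 + k_d·θ_c) = 0.449 / (1 + 0.103 × 16.9) = 0.449 / 2.741 = 0.1638 g VSS per g ultimate BOD removed.
Mass of ultimate BOD removed per day: Q(S₀ − S) = 2770 × 139.7 g/m³ = 387.0 kg/d.
Net sludge production P_X = 0.1638 × 387.0 = 63.40 kg VSS/d.
R_O = Q·(S₀ − S) − 1.42·P_X = 387.0 − 1.42 × 63.40 = 296.9 kg O₂/d.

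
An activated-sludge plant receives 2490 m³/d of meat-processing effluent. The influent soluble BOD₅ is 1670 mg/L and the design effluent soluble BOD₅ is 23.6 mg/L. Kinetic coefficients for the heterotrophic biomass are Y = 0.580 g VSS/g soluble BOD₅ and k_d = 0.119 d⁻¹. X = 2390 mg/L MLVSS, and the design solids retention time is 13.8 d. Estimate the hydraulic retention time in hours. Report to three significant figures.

τ ≈ 50.1 h

From the SRT design equation V = Y Q (S₀−S) θ_c / [X (1 + k_d θ_c)] = 0.580 × 2490 × (1670 − 23.6) × 13.8 / [2390 × (1 + 0.119 × 13.8)] = 3.28×10^7 / 6315 = 5196 m³.
Hydraulic retention time τ = V/Q = 5196 / 2490 = 2.087 d = 50.08 h.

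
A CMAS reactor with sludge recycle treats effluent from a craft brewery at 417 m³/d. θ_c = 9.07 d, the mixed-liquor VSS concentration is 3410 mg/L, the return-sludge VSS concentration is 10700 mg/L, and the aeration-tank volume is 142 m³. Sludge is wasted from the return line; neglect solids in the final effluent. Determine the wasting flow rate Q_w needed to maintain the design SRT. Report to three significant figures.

Q_w ≈ 4.99 m³/d

Wasting from the return line (neglecting effluent solids): Q_w = V·X / (θ_c·X_r) = 142.0 × 3410 / (9.07 × 10700) = 4.989 m³/d.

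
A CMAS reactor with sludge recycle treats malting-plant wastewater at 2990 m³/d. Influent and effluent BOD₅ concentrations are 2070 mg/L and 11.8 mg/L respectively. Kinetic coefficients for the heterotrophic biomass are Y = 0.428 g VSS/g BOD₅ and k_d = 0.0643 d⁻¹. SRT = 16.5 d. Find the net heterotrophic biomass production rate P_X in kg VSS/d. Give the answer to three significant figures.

P_X ≈ 1280 kg VSS/d

Y_obs = Y / (1 + k_d θ_c) = 0.428 / (1 + 0.0643 × 16.5) = 0.428 / 2.061 = 0.2077.
Substrate removed = Q·(S₀ − S) = 2990 m³/d × (2070 − 11.8) g/m³ = 6.15×10^6 g/d = 6154 kg/d.
P_X = Y_obs · Q(S₀ − S) = 0.2077 × 6154 = 1278 kg VSS/d.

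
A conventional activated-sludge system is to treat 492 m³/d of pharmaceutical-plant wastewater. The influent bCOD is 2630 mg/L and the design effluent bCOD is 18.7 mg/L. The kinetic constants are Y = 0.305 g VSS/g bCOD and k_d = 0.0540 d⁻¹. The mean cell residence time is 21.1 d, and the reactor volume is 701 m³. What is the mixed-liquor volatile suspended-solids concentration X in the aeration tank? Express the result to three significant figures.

X = Y·Q·ΔS·θ_c / [V·(1 + k_d θ_c)] = 0.305 × 492 × (2630 − 18.7) × 21.1 / [701 × (1 + 0.0540 × 21.1)] = 5513 mg/L.

X ≈ 5510 mg/L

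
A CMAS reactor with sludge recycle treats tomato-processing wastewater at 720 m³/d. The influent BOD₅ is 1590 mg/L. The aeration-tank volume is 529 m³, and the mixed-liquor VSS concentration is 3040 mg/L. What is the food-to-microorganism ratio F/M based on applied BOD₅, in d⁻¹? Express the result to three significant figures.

F/M ≈ 0.712 d⁻¹

F/M = Q·S₀ / (V·X) = 720 × 1590 / (529.0 × 3040) = 0.7119 g BOD₅·(g VSS·d)⁻¹.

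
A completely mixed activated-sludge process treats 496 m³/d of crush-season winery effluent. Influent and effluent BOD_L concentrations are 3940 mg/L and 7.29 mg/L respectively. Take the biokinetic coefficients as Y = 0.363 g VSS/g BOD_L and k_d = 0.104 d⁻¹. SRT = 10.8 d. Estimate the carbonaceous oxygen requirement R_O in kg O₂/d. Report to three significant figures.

The observed yield is Y_obs = Y/(1 + k_d·θ_c) = 0.363 / (1 + 0.104 × 10.8) = 0.363 / 2.123 = 0.1710 g VSS per g BOD_L removed.
ΔS = 3940 − 7.29 = 3933 mg/L, so the substrate removal rate is 496 × 3933/1000 = 1951 kg BOD_L/d.
P_X = Y_obs·Q·(S₀ − S) = 0.1710 × 1951 = 333.5 kg VSS/d.
R_O = Q·(S₀ − S) − 1.42·P_X = 1951 − 1.42 × 333.5 = 1477 kg O₂/d.

R_O ≈ 1480 kg O₂/d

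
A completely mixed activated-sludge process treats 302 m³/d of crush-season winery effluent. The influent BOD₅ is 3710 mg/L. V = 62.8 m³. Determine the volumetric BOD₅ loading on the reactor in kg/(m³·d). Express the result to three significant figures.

Volumetric loading L_v = Q·S₀ / V = 302 × 3710 g/m³ / 62.80 m³ = 17841 g/(m³·d) = 17.84 kg BOD₅/(m³·d).

L_v ≈ 17.8 kg BOD₅/(m³·d)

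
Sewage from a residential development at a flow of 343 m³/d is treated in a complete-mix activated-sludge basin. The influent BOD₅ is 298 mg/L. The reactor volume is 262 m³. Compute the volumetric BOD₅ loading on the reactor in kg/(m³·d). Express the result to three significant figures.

L_v ≈ 0.390 kg BOD₅/(m³·d)

L_v = Q S₀ / V = 343 × 298 × 10⁻³ / 262.0 = 0.3901 kg/(m³·d).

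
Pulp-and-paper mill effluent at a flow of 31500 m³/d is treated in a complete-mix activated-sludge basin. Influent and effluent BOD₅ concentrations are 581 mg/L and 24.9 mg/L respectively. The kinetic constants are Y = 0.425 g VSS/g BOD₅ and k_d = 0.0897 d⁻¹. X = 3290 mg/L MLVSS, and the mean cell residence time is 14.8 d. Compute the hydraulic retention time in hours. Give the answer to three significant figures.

τ ≈ 11.0 h

Rearranging the biomass balance for a CMAS with decay, V = Y·Q·ΔS·θ_c / [X·(1+k_d θ_c)] = 0.425 × 31500 × (581 − 24.9) × 14.8 / [3290 × (1 + 0.0897 × 14.8)] = 1.1×10^8 / 7658 = 14389 m³.
τ = V/Q = 14389/31500 = 0.4568 d, or 10.96 h.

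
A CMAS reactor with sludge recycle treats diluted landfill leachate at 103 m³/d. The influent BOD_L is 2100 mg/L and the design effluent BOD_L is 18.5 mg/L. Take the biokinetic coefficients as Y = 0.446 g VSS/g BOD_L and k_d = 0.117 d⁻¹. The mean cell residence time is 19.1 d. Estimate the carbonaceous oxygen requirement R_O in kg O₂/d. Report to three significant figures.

Correct the yield for decay: Y_obs = Y/(1 + k_d θ_c) = 0.446 / (1 + 0.117 × 19.1) = 0.446 / 3.235 = 0.1379.
Mass of BOD_L removed per day: Q(S₀ − S) = 103 × 2082 g/m³ = 214.4 kg/d.
P_X = Y_obs·Q·(S₀ − S) = 0.1379 × 214.4 = 29.56 kg VSS/d.
Carbonaceous O₂ demand = substrate oxidised − cell-mass equivalent = 214.4 − 1.42 × 29.56 = 172.4 kg O₂/d.

R_O ≈ 172 kg O₂/d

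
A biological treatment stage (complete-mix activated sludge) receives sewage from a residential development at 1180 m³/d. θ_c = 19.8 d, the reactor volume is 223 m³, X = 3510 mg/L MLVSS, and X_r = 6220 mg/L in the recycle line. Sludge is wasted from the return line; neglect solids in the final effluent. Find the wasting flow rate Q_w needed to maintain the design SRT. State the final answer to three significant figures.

Wasting from the return line (neglecting effluent solids): Q_w = V·X / (θ_c·X_r) = 223.0 × 3510 / (19.8 × 6220) = 6.356 m³/d.

Q_w ≈ 6.36 m³/d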